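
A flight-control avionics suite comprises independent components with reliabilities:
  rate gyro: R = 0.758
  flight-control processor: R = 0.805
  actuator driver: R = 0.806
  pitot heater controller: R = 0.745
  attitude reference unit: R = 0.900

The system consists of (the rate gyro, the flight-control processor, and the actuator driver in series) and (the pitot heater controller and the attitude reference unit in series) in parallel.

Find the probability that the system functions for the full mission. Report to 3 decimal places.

0.833

Series (rate gyro, flight-control processor, and actuator driver): 0.75800 × 0.80500 × 0.80600 = 0.49181
Series (pitot heater controller and attitude reference unit): 0.74500 × 0.90000 = 0.67050
Parallel ([0.49181] and [0.67050]): 1 − (1 − 0.49181)(1 − 0.67050) = 0.833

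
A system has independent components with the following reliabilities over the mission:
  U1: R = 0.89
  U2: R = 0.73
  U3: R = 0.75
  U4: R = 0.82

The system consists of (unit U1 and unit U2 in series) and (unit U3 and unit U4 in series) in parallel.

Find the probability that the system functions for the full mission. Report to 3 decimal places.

Series (U1 and U2): 0.89000 × 0.73000 = 0.64970
Series (U3 and U4): 0.75000 × 0.82000 = 0.61500
Parallel ([0.64970] and [0.61500]): 1 − (1 − 0.64970)(1 − 0.61500) = 0.865

0.865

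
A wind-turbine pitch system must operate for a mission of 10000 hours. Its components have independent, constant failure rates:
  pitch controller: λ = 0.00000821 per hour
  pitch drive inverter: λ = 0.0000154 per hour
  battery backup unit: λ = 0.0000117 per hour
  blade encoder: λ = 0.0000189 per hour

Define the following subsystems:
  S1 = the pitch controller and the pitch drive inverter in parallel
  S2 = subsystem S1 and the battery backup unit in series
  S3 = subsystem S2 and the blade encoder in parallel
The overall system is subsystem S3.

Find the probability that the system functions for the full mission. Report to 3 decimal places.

0.979

R(pitch controller) = exp(−0.00000821 × 10000) = 0.92118
R(pitch drive inverter) = exp(−0.0000154 × 10000) = 0.85727
R(battery backup unit) = exp(−0.0000117 × 10000) = 0.88959
R(blade encoder) = exp(−0.0000189 × 10000) = 0.82779
Parallel (pitch controller and pitch drive inverter): 1 − (1 − 0.92118)(1 − 0.85727) = 0.98875
Series ([0.98875] and battery backup unit): 0.98875 × 0.88959 = 0.87958
Parallel ([0.87958] and blade encoder): 1 − (1 − 0.87958)(1 − 0.82779) = 0.979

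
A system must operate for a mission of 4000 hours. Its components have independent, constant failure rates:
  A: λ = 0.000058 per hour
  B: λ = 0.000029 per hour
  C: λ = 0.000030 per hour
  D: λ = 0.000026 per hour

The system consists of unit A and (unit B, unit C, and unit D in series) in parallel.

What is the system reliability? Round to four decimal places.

R(A) = exp(−0.000058 × 4000) = 0.792946
R(B) = exp(−0.000029 × 4000) = 0.890475
R(C) = exp(−0.000030 × 4000) = 0.886920
R(D) = exp(−0.000026 × 4000) = 0.901225
Series (B, C, and D): 0.890475 × 0.886920 × 0.901225 = 0.711770
Parallel (A and [0.711770]): 1 − (1 − 0.792946)(1 − 0.711770) = 0.9403

0.9403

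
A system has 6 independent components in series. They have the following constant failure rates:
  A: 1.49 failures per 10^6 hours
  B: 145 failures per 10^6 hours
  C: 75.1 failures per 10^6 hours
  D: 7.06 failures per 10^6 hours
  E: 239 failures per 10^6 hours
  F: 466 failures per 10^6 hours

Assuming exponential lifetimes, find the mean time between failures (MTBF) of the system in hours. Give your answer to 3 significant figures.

1070

Series of exponential components: λ_sys = Σ λ_i
λ_sys = 0.00000149 + 0.000145 + 0.0000751 + 0.00000706 + 0.000239 + 0.000466 = 9.3365e-04 /h
MTBF = 1 / λ_sys = 1070 h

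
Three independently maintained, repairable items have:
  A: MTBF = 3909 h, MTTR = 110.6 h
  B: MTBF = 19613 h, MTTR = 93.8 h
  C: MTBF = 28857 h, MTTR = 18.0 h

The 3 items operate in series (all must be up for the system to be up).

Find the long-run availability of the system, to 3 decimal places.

A(A) = MTBF/(MTBF+MTTR) = 3909/(3909+110.6) = 0.972485
A(B) = MTBF/(MTBF+MTTR) = 19613/(19613+93.8) = 0.995240
A(C) = MTBF/(MTBF+MTTR) = 28857/(28857+18.0) = 0.999377
Series availability: 0.972485 × 0.995240 × 0.999377 = 0.967

0.967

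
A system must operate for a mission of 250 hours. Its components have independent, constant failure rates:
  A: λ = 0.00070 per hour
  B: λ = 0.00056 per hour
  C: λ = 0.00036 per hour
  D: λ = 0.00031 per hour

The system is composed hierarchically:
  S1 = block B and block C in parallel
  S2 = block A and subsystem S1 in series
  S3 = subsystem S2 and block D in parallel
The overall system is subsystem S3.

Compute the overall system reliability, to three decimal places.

0.987

R(A) = exp(−0.00070 × 250) = 0.83946
R(B) = exp(−0.00056 × 250) = 0.86936
R(C) = exp(−0.00036 × 250) = 0.91393
R(D) = exp(−0.00031 × 250) = 0.92543
Parallel (B and C): 1 − (1 − 0.86936)(1 − 0.91393) = 0.98876
Series (A and [0.98876]): 0.83946 × 0.98876 = 0.83002
Parallel ([0.83002] and D): 1 − (1 − 0.83002)(1 − 0.92543) = 0.987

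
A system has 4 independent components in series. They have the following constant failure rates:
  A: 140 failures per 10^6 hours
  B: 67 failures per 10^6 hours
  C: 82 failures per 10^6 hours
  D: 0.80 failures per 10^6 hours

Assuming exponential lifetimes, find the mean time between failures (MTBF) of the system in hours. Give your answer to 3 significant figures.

Series of exponential components: λ_sys = Σ λ_i
λ_sys = 0.00014 + 0.000067 + 0.000082 + 0.00000080 = 2.8980e-04 /h
MTBF = 1 / λ_sys = 3450 h

3450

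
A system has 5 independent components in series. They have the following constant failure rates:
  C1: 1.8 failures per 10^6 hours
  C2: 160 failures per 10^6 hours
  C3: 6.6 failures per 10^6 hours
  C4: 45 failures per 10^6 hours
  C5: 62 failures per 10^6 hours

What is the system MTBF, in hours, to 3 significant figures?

Series of exponential components: λ_sys = Σ λ_i
λ_sys = 0.0000018 + 0.00016 + 0.0000066 + 0.000045 + 0.000062 = 2.7540e-04 /h
MTBF = 1 / λ_sys = 3630 h

3630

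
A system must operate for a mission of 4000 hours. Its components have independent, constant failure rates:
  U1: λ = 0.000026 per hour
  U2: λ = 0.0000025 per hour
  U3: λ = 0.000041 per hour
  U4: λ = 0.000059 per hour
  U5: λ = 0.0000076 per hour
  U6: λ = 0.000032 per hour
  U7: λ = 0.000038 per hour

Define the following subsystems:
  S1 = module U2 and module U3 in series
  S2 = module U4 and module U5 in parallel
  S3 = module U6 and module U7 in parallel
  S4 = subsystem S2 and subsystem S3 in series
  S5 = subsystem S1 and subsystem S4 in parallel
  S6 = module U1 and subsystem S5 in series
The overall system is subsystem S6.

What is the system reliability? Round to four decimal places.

0.8979

R(U1) = exp(−0.000026 × 4000) = 0.901225
R(U2) = exp(−0.0000025 × 4000) = 0.990050
R(U3) = exp(−0.000041 × 4000) = 0.848742
R(U4) = exp(−0.000059 × 4000) = 0.789781
R(U5) = exp(−0.0000076 × 4000) = 0.970057
R(U6) = exp(−0.000032 × 4000) = 0.879853
R(U7) = exp(−0.000038 × 4000) = 0.858988
Series (U2 and U3): 0.990050 × 0.848742 = 0.840297
Parallel (U4 and U5): 1 − (1 − 0.789781)(1 − 0.970057) = 0.993705
Parallel (U6 and U7): 1 − (1 − 0.879853)(1 − 0.858988) = 0.983058
Series ([0.993705] and [0.983058]): 0.993705 × 0.983058 = 0.976870
Parallel ([0.840297] and [0.976870]): 1 − (1 − 0.840297)(1 − 0.976870) = 0.996306
Series (U1 and [0.996306]): 0.901225 × 0.996306 = 0.8979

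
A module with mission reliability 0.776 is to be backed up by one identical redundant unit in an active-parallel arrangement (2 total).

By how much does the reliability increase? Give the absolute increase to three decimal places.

R_before = 0.776
R_after = 1 − (1 − 0.776)^2 = 0.950
ΔR = 0.950 − 0.776 = 0.174

0.174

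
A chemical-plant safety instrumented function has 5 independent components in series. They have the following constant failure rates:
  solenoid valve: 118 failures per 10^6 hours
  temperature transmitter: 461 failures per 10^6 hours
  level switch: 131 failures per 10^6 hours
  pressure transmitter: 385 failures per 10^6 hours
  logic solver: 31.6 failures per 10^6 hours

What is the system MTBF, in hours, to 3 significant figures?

Series of exponential components: λ_sys = Σ λ_i
λ_sys = 0.000118 + 0.000461 + 0.000131 + 0.000385 + 0.0000316 = 1.1266e-03 /h
MTBF = 1 / λ_sys = 888 h

888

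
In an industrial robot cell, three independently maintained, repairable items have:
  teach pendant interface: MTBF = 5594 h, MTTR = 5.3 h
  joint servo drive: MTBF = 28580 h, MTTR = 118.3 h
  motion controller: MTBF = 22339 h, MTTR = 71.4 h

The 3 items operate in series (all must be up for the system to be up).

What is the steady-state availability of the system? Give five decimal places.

0.99177

A(teach pendant interface) = MTBF/(MTBF+MTTR) = 5594/(5594+5.3) = 0.999053
A(joint servo drive) = MTBF/(MTBF+MTTR) = 28580/(28580+118.3) = 0.995878
A(motion controller) = MTBF/(MTBF+MTTR) = 22339/(22339+71.4) = 0.996814
Series availability: 0.999053 × 0.995878 × 0.996814 = 0.99177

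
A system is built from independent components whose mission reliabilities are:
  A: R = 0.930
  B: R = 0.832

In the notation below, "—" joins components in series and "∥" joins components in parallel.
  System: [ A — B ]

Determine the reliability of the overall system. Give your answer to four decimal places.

Series (A and B): 0.930000 × 0.832000 = 0.7738

0.7738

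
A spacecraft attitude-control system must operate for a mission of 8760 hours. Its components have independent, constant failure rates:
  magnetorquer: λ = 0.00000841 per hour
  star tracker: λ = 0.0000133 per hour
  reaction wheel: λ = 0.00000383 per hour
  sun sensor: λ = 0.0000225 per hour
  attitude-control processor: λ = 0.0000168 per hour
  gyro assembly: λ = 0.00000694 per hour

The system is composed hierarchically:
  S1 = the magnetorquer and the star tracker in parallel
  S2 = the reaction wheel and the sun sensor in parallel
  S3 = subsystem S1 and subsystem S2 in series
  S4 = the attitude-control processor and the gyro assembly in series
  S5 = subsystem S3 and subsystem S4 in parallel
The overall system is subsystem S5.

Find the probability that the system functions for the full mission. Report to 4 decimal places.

R(magnetorquer) = exp(−0.00000841 × 8760) = 0.928977
R(star tracker) = exp(−0.0000133 × 8760) = 0.890023
R(reaction wheel) = exp(−0.00000383 × 8760) = 0.967006
R(sun sensor) = exp(−0.0000225 × 8760) = 0.821109
R(attitude-control processor) = exp(−0.0000168 × 8760) = 0.863149
R(gyro assembly) = exp(−0.00000694 × 8760) = 0.941017
Parallel (magnetorquer and star tracker): 1 − (1 − 0.928977)(1 − 0.890023) = 0.992189
Parallel (reaction wheel and sun sensor): 1 − (1 − 0.967006)(1 − 0.821109) = 0.994098
Series ([0.992189] and [0.994098]): 0.992189 × 0.994098 = 0.986333
Series (attitude-control processor and gyro assembly): 0.863149 × 0.941017 = 0.812238
Parallel ([0.986333] and [0.812238]): 1 − (1 − 0.986333)(1 − 0.812238) = 0.9974

0.9974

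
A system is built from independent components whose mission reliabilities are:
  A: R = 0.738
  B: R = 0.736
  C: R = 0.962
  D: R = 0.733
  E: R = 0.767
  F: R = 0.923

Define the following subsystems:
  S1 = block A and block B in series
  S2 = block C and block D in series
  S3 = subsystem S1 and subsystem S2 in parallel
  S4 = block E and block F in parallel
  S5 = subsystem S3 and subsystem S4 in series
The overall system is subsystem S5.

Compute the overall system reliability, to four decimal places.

0.8498

Series (A and B): 0.738000 × 0.736000 = 0.543168
Series (C and D): 0.962000 × 0.733000 = 0.705146
Parallel ([0.543168] and [0.705146]): 1 − (1 − 0.543168)(1 − 0.705146) = 0.865301
Parallel (E and F): 1 − (1 − 0.767000)(1 − 0.923000) = 0.982059
Series ([0.865301] and [0.982059]): 0.865301 × 0.982059 = 0.8498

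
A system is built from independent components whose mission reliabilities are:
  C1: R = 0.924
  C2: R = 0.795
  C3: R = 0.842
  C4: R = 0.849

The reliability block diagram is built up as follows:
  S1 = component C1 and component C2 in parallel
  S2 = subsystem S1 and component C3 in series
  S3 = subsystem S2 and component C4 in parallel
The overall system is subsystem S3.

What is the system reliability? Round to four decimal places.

0.9742

Parallel (C1 and C2): 1 − (1 − 0.924000)(1 − 0.795000) = 0.984420
Series ([0.984420] and C3): 0.984420 × 0.842000 = 0.828882
Parallel ([0.828882] and C4): 1 − (1 − 0.828882)(1 − 0.849000) = 0.9742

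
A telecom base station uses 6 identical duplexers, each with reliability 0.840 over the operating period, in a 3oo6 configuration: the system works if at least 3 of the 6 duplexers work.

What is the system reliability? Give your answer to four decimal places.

0.9925

R = Σ_{i=3}^{6} C(6,i) p^i (1−p)^{6−i} with p = 0.840
C(6,3)·0.840^3·0.160^3 = 0.048554
C(6,4)·0.840^4·0.160^2 = 0.191183
C(6,5)·0.840^5·0.160^1 = 0.401483
C(6,6)·0.840^6·0.160^0 = 0.351298
Sum = 0.9925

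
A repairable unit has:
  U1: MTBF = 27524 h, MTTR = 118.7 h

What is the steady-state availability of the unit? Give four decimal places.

A(U1) = MTBF/(MTBF+MTTR) = 27524/(27524+118.7) = 0.9957

0.9957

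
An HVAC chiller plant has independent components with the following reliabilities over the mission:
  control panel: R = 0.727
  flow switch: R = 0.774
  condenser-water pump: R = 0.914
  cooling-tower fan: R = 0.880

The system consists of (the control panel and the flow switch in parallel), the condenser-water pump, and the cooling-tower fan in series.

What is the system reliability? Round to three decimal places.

Parallel (control panel and flow switch): 1 − (1 − 0.72700)(1 − 0.77400) = 0.93830
Series ([0.93830], condenser-water pump, and cooling-tower fan): 0.93830 × 0.91400 × 0.88000 = 0.755

0.755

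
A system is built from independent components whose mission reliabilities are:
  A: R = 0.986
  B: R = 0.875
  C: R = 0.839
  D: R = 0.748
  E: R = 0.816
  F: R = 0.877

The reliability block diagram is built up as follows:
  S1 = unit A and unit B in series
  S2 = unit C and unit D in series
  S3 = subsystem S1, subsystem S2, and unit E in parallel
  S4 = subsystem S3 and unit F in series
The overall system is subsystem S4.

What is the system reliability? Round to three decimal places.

Series (A and B): 0.98600 × 0.87500 = 0.86275
Series (C and D): 0.83900 × 0.74800 = 0.62757
Parallel ([0.86275], [0.62757], and E): 1 − (1 − 0.86275)(1 − 0.62757)(1 − 0.81600) = 0.99059
Series ([0.99059] and F): 0.99059 × 0.87700 = 0.869

0.869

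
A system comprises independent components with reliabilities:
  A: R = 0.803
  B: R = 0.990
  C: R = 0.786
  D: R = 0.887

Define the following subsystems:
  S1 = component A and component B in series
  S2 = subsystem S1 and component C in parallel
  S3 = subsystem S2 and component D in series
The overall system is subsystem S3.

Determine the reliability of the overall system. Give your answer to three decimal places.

0.848

Series (A and B): 0.80300 × 0.99000 = 0.79497
Parallel ([0.79497] and C): 1 − (1 − 0.79497)(1 − 0.78600) = 0.95612
Series ([0.95612] and D): 0.95612 × 0.88700 = 0.848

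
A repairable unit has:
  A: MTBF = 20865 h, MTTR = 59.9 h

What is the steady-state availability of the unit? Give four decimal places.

A(A) = MTBF/(MTBF+MTTR) = 20865/(20865+59.9) = 0.9971

0.9971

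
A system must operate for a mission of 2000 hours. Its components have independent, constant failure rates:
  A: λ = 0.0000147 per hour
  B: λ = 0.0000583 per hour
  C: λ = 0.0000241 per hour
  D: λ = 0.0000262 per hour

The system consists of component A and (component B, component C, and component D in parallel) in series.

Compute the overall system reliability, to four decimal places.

R(A) = exp(−0.0000147 × 2000) = 0.971028
R(B) = exp(−0.0000583 × 2000) = 0.889941
R(C) = exp(−0.0000241 × 2000) = 0.952943
R(D) = exp(−0.0000262 × 2000) = 0.948949
Parallel (B, C, and D): 1 − (1 − 0.889941)(1 − 0.952943)(1 − 0.948949) = 0.999736
Series (A and [0.999736]): 0.971028 × 0.999736 = 0.9708

0.9708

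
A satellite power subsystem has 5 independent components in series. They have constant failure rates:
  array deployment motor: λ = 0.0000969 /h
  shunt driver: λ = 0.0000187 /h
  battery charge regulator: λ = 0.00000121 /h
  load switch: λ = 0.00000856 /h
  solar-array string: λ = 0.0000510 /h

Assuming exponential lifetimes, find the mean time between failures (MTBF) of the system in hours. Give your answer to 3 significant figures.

Series of exponential components: λ_sys = Σ λ_i
λ_sys = 0.0000969 + 0.0000187 + 0.00000121 + 0.00000856 + 0.0000510 = 1.7637e-04 /h
MTBF = 1 / λ_sys = 5670 h

5670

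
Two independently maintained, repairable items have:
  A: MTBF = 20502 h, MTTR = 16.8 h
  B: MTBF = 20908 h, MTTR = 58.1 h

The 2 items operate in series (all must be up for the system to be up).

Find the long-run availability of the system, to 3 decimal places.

0.996

A(A) = MTBF/(MTBF+MTTR) = 20502/(20502+16.8) = 0.999181
A(B) = MTBF/(MTBF+MTTR) = 20908/(20908+58.1) = 0.997229
Series availability: 0.999181 × 0.997229 = 0.996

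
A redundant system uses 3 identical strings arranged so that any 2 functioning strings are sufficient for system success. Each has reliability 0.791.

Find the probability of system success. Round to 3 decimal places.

R = Σ_{i=2}^{3} C(3,i) p^i (1−p)^{3−i} with p = 0.791
C(3,2)·0.791^2·0.209^1 = 0.39230
C(3,3)·0.791^3·0.209^0 = 0.49491
Sum = 0.887

0.887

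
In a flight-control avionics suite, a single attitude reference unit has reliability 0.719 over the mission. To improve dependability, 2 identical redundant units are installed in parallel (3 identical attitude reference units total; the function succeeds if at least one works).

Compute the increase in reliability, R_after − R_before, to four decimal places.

0.2588

R_before = 0.719
R_after = 1 − (1 − 0.719)^3 = 0.9778
ΔR = 0.9778 − 0.719 = 0.2588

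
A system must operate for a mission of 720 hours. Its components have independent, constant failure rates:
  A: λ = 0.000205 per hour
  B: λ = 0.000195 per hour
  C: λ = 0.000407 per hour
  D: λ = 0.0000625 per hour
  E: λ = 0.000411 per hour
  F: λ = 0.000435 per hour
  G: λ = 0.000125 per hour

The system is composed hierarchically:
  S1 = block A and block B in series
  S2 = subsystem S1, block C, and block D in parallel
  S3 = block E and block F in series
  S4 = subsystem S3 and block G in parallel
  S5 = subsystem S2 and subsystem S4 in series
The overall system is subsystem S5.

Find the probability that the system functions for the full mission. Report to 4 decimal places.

0.9581

R(A) = exp(−0.000205 × 720) = 0.862776
R(B) = exp(−0.000195 × 720) = 0.869011
R(C) = exp(−0.000407 × 720) = 0.745992
R(D) = exp(−0.0000625 × 720) = 0.955997
R(E) = exp(−0.000411 × 720) = 0.743847
R(F) = exp(−0.000435 × 720) = 0.731104
R(G) = exp(−0.000125 × 720) = 0.913931
Series (A and B): 0.862776 × 0.869011 = 0.749762
Parallel ([0.749762], C, and D): 1 − (1 − 0.749762)(1 − 0.745992)(1 − 0.955997) = 0.997203
Series (E and F): 0.743847 × 0.731104 = 0.543830
Parallel ([0.543830] and G): 1 − (1 − 0.543830)(1 − 0.913931) = 0.960738
Series ([0.997203] and [0.960738]): 0.997203 × 0.960738 = 0.9581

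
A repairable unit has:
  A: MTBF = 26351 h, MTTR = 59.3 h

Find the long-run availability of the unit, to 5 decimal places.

A(A) = MTBF/(MTBF+MTTR) = 26351/(26351+59.3) = 0.99775

0.99775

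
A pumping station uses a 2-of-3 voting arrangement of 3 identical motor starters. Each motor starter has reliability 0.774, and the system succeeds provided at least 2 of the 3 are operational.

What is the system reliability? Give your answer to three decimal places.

0.870

R = Σ_{i=2}^{3} C(3,i) p^i (1−p)^{3−i} with p = 0.774
C(3,2)·0.774^2·0.226^1 = 0.40617
C(3,3)·0.774^3·0.226^0 = 0.46368
Sum = 0.870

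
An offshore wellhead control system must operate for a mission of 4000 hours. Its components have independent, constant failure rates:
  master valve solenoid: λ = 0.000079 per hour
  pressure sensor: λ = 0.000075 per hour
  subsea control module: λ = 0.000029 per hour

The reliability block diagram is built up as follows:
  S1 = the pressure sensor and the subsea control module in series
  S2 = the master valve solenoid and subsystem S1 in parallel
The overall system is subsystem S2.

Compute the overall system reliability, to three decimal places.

0.908

R(master valve solenoid) = exp(−0.000079 × 4000) = 0.72906
R(pressure sensor) = exp(−0.000075 × 4000) = 0.74082
R(subsea control module) = exp(−0.000029 × 4000) = 0.89048
Series (pressure sensor and subsea control module): 0.74082 × 0.89048 = 0.65969
Parallel (master valve solenoid and [0.65969]): 1 − (1 − 0.72906)(1 − 0.65969) = 0.908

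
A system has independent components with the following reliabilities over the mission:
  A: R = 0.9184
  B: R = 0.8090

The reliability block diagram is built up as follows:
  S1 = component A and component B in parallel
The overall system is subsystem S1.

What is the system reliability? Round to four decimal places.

0.9844

Parallel (A and B): 1 − (1 − 0.918400)(1 − 0.809000) = 0.9844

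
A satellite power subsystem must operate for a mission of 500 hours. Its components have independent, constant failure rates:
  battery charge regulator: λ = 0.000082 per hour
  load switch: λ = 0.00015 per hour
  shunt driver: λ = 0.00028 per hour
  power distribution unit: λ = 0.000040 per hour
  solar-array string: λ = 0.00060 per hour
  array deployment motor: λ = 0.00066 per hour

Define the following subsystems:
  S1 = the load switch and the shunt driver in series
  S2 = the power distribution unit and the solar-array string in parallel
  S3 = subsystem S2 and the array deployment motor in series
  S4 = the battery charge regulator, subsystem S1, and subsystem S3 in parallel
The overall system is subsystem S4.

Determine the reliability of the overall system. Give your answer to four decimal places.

R(battery charge regulator) = exp(−0.000082 × 500) = 0.959829
R(load switch) = exp(−0.00015 × 500) = 0.927743
R(shunt driver) = exp(−0.00028 × 500) = 0.869358
R(power distribution unit) = exp(−0.000040 × 500) = 0.980199
R(solar-array string) = exp(−0.00060 × 500) = 0.740818
R(array deployment motor) = exp(−0.00066 × 500) = 0.718924
Series (load switch and shunt driver): 0.927743 × 0.869358 = 0.806541
Parallel (power distribution unit and solar-array string): 1 − (1 − 0.980199)(1 − 0.740818) = 0.994868
Series ([0.994868] and array deployment motor): 0.994868 × 0.718924 = 0.715234
Parallel (battery charge regulator, [0.806541], and [0.715234]): 1 − (1 − 0.959829)(1 − 0.806541)(1 − 0.715234) = 0.9978

0.9978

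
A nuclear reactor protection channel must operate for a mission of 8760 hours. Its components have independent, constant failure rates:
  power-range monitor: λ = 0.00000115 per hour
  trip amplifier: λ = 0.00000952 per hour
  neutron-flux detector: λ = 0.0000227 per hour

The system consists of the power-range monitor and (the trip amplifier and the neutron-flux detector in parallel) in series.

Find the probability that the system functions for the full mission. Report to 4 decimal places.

0.9757

R(power-range monitor) = exp(−0.00000115 × 8760) = 0.989977
R(trip amplifier) = exp(−0.00000952 × 8760) = 0.919987
R(neutron-flux detector) = exp(−0.0000227 × 8760) = 0.819671
Parallel (trip amplifier and neutron-flux detector): 1 − (1 − 0.919987)(1 − 0.819671) = 0.985571
Series (power-range monitor and [0.985571]): 0.989977 × 0.985571 = 0.9757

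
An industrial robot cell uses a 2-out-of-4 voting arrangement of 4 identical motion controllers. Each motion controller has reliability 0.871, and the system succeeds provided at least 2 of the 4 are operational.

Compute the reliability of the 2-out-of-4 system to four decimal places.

R = Σ_{i=2}^{4} C(4,i) p^i (1−p)^{4−i} with p = 0.871
C(4,2)·0.871^2·0.129^2 = 0.075747
C(4,3)·0.871^3·0.129^1 = 0.340961
C(4,4)·0.871^4·0.129^0 = 0.575536
Sum = 0.9922

0.9922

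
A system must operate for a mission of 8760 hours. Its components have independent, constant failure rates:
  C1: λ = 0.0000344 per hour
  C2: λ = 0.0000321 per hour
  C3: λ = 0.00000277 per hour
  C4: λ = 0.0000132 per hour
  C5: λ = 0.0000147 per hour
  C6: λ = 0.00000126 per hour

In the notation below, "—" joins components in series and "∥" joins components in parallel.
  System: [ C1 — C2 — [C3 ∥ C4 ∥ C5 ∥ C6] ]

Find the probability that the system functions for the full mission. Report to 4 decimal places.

R(C1) = exp(−0.0000344 × 8760) = 0.739823
R(C2) = exp(−0.0000321 × 8760) = 0.754880
R(C3) = exp(−0.00000277 × 8760) = 0.976027
R(C4) = exp(−0.0000132 × 8760) = 0.890803
R(C5) = exp(−0.0000147 × 8760) = 0.879174
R(C6) = exp(−0.00000126 × 8760) = 0.989023
Parallel (C3, C4, C5, and C6): 1 − (1 − 0.976027)(1 − 0.890803)(1 − 0.879174)(1 − 0.989023) = 0.999997
Series (C1, C2, and [0.999997]): 0.739823 × 0.754880 × 0.999997 = 0.5585

0.5585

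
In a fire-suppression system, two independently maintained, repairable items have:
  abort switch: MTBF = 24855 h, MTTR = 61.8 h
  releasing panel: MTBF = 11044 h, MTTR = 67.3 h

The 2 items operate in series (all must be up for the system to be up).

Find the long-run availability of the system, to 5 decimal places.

A(abort switch) = MTBF/(MTBF+MTTR) = 24855/(24855+61.8) = 0.997520
A(releasing panel) = MTBF/(MTBF+MTTR) = 11044/(11044+67.3) = 0.993943
Series availability: 0.997520 × 0.993943 = 0.99148

0.99148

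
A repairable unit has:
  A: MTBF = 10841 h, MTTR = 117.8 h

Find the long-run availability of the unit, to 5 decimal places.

0.98925

A(A) = MTBF/(MTBF+MTTR) = 10841/(10841+117.8) = 0.98925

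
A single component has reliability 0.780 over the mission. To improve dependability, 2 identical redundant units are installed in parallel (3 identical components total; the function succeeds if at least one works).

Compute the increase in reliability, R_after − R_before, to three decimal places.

0.209

R_before = 0.780
R_after = 1 − (1 − 0.780)^3 = 0.989
ΔR = 0.989 − 0.780 = 0.209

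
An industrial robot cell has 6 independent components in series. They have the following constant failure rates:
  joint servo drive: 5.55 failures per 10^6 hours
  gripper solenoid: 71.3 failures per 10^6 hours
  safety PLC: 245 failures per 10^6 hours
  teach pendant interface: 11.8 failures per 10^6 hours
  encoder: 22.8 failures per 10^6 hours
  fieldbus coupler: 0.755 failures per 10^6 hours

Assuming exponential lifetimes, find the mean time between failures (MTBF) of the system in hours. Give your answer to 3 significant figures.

Series of exponential components: λ_sys = Σ λ_i
λ_sys = 0.00000555 + 0.0000713 + 0.000245 + 0.0000118 + 0.0000228 + 0.000000755 = 3.5720e-04 /h
MTBF = 1 / λ_sys = 2800 h

2800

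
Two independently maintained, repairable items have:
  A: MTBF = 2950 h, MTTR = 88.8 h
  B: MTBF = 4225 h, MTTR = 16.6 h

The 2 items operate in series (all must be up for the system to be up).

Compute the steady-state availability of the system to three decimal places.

0.967

A(A) = MTBF/(MTBF+MTTR) = 2950/(2950+88.8) = 0.970778
A(B) = MTBF/(MTBF+MTTR) = 4225/(4225+16.6) = 0.996086
Series availability: 0.970778 × 0.996086 = 0.967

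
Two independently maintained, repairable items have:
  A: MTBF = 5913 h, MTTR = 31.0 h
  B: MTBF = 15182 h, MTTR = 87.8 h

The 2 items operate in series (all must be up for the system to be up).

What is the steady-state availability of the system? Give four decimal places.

0.9891

A(A) = MTBF/(MTBF+MTTR) = 5913/(5913+31.0) = 0.994785
A(B) = MTBF/(MTBF+MTTR) = 15182/(15182+87.8) = 0.994250
Series availability: 0.994785 × 0.994250 = 0.9891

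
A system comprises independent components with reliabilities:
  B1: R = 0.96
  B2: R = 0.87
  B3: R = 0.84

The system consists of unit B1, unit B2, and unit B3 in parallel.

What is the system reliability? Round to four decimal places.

0.9992

Parallel (B1, B2, and B3): 1 − (1 − 0.960000)(1 − 0.870000)(1 − 0.840000) = 0.9992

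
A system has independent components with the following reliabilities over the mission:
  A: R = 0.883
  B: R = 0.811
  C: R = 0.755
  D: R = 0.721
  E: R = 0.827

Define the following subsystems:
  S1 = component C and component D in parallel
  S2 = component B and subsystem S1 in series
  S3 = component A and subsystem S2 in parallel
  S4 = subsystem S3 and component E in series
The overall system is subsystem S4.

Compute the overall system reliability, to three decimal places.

0.803

Parallel (C and D): 1 − (1 − 0.75500)(1 − 0.72100) = 0.93165
Series (B and [0.93165]): 0.81100 × 0.93165 = 0.75557
Parallel (A and [0.75557]): 1 − (1 − 0.88300)(1 − 0.75557) = 0.97140
Series ([0.97140] and E): 0.97140 × 0.82700 = 0.803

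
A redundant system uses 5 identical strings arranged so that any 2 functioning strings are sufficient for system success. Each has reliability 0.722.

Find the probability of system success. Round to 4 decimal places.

0.9768

R = Σ_{i=2}^{5} C(5,i) p^i (1−p)^{5−i} with p = 0.722
C(5,2)·0.722^2·0.278^3 = 0.111998
C(5,3)·0.722^3·0.278^2 = 0.290872
C(5,4)·0.722^4·0.278^1 = 0.377714
C(5,5)·0.722^5·0.278^0 = 0.196194
Sum = 0.9768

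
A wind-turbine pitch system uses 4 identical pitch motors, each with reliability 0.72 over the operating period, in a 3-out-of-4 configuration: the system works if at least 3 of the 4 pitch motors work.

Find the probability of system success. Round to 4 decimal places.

R = Σ_{i=3}^{4} C(4,i) p^i (1−p)^{4−i} with p = 0.72
C(4,3)·0.72^3·0.28^1 = 0.418038
C(4,4)·0.72^4·0.28^0 = 0.268739
Sum = 0.6868

0.6868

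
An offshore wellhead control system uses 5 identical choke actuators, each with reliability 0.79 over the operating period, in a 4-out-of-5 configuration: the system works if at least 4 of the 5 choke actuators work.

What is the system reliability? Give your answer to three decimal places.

R = Σ_{i=4}^{5} C(5,i) p^i (1−p)^{5−i} with p = 0.79
C(5,4)·0.79^4·0.21^1 = 0.40898
C(5,5)·0.79^5·0.21^0 = 0.30771
Sum = 0.717

0.717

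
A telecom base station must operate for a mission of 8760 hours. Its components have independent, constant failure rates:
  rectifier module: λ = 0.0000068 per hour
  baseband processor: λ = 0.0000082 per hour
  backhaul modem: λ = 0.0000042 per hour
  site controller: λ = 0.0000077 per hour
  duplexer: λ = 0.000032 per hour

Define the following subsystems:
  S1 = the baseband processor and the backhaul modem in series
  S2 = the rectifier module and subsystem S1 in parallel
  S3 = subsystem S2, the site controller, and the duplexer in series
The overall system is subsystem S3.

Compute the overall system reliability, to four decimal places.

0.7021

R(rectifier module) = exp(−0.0000068 × 8760) = 0.942171
R(baseband processor) = exp(−0.0000082 × 8760) = 0.930687
R(backhaul modem) = exp(−0.0000042 × 8760) = 0.963877
R(site controller) = exp(−0.0000077 × 8760) = 0.934773
R(duplexer) = exp(−0.000032 × 8760) = 0.755542
Series (baseband processor and backhaul modem): 0.930687 × 0.963877 = 0.897068
Parallel (rectifier module and [0.897068]): 1 − (1 − 0.942171)(1 − 0.897068) = 0.994048
Series ([0.994048], site controller, and duplexer): 0.994048 × 0.934773 × 0.755542 = 0.7021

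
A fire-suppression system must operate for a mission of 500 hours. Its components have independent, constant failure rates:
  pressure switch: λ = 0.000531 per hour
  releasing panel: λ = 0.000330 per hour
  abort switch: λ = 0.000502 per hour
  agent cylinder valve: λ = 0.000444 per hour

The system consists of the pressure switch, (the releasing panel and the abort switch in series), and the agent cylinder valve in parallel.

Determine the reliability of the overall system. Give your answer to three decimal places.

0.984

R(pressure switch) = exp(−0.000531 × 500) = 0.76682
R(releasing panel) = exp(−0.000330 × 500) = 0.84789
R(abort switch) = exp(−0.000502 × 500) = 0.77802
R(agent cylinder valve) = exp(−0.000444 × 500) = 0.80092
Series (releasing panel and abort switch): 0.84789 × 0.77802 = 0.65968
Parallel (pressure switch, [0.65968], and agent cylinder valve): 1 − (1 − 0.76682)(1 − 0.65968)(1 − 0.80092) = 0.984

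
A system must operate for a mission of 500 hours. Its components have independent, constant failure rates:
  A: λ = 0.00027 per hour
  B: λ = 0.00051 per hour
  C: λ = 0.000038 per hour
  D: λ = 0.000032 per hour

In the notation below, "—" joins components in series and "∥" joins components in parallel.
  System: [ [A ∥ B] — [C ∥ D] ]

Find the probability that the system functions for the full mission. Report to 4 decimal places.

R(A) = exp(−0.00027 × 500) = 0.873716
R(B) = exp(−0.00051 × 500) = 0.774916
R(C) = exp(−0.000038 × 500) = 0.981179
R(D) = exp(−0.000032 × 500) = 0.984127
Parallel (A and B): 1 − (1 − 0.873716)(1 − 0.774916) = 0.971575
Parallel (C and D): 1 − (1 − 0.981179)(1 − 0.984127) = 0.999701
Series ([0.971575] and [0.999701]): 0.971575 × 0.999701 = 0.9713

0.9713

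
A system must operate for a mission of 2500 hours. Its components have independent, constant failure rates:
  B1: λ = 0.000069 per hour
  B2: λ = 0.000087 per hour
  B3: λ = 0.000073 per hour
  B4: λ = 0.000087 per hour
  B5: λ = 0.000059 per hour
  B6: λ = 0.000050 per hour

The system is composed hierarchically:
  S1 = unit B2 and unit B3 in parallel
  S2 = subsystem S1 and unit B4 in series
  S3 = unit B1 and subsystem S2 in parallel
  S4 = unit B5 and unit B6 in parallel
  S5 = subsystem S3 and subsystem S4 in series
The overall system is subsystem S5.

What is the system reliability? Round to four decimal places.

R(B1) = exp(−0.000069 × 2500) = 0.841558
R(B2) = exp(−0.000087 × 2500) = 0.804528
R(B3) = exp(−0.000073 × 2500) = 0.833185
R(B4) = exp(−0.000087 × 2500) = 0.804528
R(B5) = exp(−0.000059 × 2500) = 0.862862
R(B6) = exp(−0.000050 × 2500) = 0.882497
Parallel (B2 and B3): 1 − (1 − 0.804528)(1 − 0.833185) = 0.967392
Series ([0.967392] and B4): 0.967392 × 0.804528 = 0.778294
Parallel (B1 and [0.778294]): 1 − (1 − 0.841558)(1 − 0.778294) = 0.964872
Parallel (B5 and B6): 1 − (1 − 0.862862)(1 − 0.882497) = 0.983886
Series ([0.964872] and [0.983886]): 0.964872 × 0.983886 = 0.9493

0.9493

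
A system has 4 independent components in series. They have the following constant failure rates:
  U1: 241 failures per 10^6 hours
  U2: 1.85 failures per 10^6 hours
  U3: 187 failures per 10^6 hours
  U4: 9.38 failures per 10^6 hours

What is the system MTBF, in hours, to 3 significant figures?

2280

Series of exponential components: λ_sys = Σ λ_i
λ_sys = 0.000241 + 0.00000185 + 0.000187 + 0.00000938 = 4.3923e-04 /h
MTBF = 1 / λ_sys = 2280 h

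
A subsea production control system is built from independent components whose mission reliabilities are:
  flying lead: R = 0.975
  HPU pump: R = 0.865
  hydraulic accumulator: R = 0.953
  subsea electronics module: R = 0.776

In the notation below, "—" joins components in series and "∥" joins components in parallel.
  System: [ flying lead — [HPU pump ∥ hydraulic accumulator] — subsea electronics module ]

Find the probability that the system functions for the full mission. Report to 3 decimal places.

0.752

Parallel (HPU pump and hydraulic accumulator): 1 − (1 − 0.86500)(1 − 0.95300) = 0.99366
Series (flying lead, [0.99366], and subsea electronics module): 0.97500 × 0.99366 × 0.77600 = 0.752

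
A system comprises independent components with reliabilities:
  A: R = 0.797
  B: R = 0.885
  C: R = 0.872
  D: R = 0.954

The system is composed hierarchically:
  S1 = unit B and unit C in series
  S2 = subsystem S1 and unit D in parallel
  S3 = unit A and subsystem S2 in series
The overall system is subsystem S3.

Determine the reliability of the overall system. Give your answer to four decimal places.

0.7886

Series (B and C): 0.885000 × 0.872000 = 0.771720
Parallel ([0.771720] and D): 1 − (1 − 0.771720)(1 − 0.954000) = 0.989499
Series (A and [0.989499]): 0.797000 × 0.989499 = 0.7886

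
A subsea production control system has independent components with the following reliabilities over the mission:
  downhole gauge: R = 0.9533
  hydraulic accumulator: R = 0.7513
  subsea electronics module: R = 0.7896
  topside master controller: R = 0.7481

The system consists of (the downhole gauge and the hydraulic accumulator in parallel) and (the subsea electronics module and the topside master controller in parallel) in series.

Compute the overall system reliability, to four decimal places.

0.9360

Parallel (downhole gauge and hydraulic accumulator): 1 − (1 − 0.953300)(1 − 0.751300) = 0.988386
Parallel (subsea electronics module and topside master controller): 1 − (1 − 0.789600)(1 − 0.748100) = 0.947000
Series ([0.988386] and [0.947000]): 0.988386 × 0.947000 = 0.9360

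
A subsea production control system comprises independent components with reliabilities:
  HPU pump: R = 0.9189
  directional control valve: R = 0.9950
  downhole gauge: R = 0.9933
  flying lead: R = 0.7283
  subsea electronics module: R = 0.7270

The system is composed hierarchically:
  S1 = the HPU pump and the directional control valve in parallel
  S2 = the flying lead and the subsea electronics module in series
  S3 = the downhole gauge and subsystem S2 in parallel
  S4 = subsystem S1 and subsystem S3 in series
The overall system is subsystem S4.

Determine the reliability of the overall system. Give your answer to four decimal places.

0.9964

Parallel (HPU pump and directional control valve): 1 − (1 − 0.918900)(1 − 0.995000) = 0.999595
Series (flying lead and subsea electronics module): 0.728300 × 0.727000 = 0.529474
Parallel (downhole gauge and [0.529474]): 1 − (1 − 0.993300)(1 − 0.529474) = 0.996847
Series ([0.999595] and [0.996847]): 0.999595 × 0.996847 = 0.9964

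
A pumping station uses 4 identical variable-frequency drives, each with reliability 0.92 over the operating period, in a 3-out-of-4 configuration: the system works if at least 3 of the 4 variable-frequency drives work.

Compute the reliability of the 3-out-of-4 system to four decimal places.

R = Σ_{i=3}^{4} C(4,i) p^i (1−p)^{4−i} with p = 0.92
C(4,3)·0.92^3·0.08^1 = 0.249180
C(4,4)·0.92^4·0.08^0 = 0.716393
Sum = 0.9656

0.9656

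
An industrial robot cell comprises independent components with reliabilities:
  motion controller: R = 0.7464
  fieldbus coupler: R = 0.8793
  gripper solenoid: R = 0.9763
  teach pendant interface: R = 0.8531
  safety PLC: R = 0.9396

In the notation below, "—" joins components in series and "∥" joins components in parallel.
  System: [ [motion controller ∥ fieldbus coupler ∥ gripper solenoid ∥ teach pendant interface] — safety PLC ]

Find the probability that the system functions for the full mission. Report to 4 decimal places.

0.9395

Parallel (motion controller, fieldbus coupler, gripper solenoid, and teach pendant interface): 1 − (1 − 0.746400)(1 − 0.879300)(1 − 0.976300)(1 − 0.853100) = 0.999893
Series ([0.999893] and safety PLC): 0.999893 × 0.939600 = 0.9395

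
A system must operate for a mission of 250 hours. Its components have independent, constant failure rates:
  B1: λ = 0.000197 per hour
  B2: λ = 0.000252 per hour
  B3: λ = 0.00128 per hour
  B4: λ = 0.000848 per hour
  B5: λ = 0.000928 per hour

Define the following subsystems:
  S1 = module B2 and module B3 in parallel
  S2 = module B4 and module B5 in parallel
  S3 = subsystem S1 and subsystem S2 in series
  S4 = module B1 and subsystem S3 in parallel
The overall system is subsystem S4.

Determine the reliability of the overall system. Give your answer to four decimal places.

R(B1) = exp(−0.000197 × 250) = 0.951943
R(B2) = exp(−0.000252 × 250) = 0.938943
R(B3) = exp(−0.00128 × 250) = 0.726149
R(B4) = exp(−0.000848 × 250) = 0.808965
R(B5) = exp(−0.000928 × 250) = 0.792946
Parallel (B2 and B3): 1 − (1 − 0.938943)(1 − 0.726149) = 0.983279
Parallel (B4 and B5): 1 − (1 − 0.808965)(1 − 0.792946) = 0.960445
Series ([0.983279] and [0.960445]): 0.983279 × 0.960445 = 0.944385
Parallel (B1 and [0.944385]): 1 − (1 − 0.951943)(1 − 0.944385) = 0.9973

0.9973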